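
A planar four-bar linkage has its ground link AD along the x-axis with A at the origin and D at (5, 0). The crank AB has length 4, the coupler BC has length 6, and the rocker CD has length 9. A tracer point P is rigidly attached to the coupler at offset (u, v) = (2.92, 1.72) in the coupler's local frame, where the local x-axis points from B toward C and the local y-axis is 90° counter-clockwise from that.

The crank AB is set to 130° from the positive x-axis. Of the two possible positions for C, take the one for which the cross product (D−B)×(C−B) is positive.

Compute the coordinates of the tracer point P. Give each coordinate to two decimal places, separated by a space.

A=(0,0), D=(5.00,0)
B = A + 4.00·(cos130°, sin130°) = (-2.5712, 3.0642)
|BD| = 8.1677
circle(B,6.00) ∩ circle(D,9.00): a=1.3291, h=5.8509
  candidates: C₊=(0.8559,7.9891) cross=47.789; C₋=(-3.5341,-2.8580) cross=-47.789
  mode + wants cross > 0 → take C=(0.8559,7.9891) (cross=47.789)
ex = (C−B)/|BC| = (0.5712,0.8208); ey = (-0.8208,0.5712)
P = B + 2.92·ex + 1.72·ey = (-2.3151,6.4434)

-2.32 6.44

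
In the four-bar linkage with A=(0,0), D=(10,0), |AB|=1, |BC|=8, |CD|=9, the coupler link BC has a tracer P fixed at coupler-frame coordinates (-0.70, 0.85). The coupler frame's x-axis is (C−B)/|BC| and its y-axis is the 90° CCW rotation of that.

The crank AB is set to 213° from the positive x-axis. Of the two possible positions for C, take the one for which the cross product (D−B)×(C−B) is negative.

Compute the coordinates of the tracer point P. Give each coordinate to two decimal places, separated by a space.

A=(0,0), D=(10.00,0)
B = A + 1.00·(cos213°, sin213°) = (-0.8387, -0.5446)
|BD| = 10.8523
circle(B,8.00) ∩ circle(D,9.00): a=4.6429, h=6.5148
  candidates: C₊=(3.4715,6.1950) cross=70.701; C₋=(4.1254,-6.8183) cross=-70.701
  mode - wants cross < 0 → take C=(4.1254,-6.8183) (cross=-70.701)
ex = (C−B)/|BC| = (0.6205,-0.7842); ey = (0.7842,0.6205)
P = B + -0.70·ex + 0.85·ey = (-0.6065,0.5317)

-0.61 0.53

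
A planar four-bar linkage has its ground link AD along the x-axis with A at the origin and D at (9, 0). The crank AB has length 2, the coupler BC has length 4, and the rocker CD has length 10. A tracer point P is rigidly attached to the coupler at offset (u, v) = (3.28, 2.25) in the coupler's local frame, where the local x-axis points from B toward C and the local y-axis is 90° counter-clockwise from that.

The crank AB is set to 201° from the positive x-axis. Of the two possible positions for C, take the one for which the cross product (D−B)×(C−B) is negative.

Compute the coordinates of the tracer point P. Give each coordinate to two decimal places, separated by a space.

A=(0,0), D=(9.00,0)
B = A + 2.00·(cos201°, sin201°) = (-1.8672, -0.7167)
|BD| = 10.8908
circle(B,4.00) ∩ circle(D,10.00): a=1.5889, h=3.6709
  candidates: C₊=(-0.5233,3.0508) cross=39.979; C₋=(-0.0401,-4.2751) cross=-39.979
  mode - wants cross < 0 → take C=(-0.0401,-4.2751) (cross=-39.979)
ex = (C−B)/|BC| = (0.4568,-0.8896); ey = (0.8896,0.4568)
P = B + 3.28·ex + 2.25·ey = (1.6326,-2.6069)

1.63 -2.61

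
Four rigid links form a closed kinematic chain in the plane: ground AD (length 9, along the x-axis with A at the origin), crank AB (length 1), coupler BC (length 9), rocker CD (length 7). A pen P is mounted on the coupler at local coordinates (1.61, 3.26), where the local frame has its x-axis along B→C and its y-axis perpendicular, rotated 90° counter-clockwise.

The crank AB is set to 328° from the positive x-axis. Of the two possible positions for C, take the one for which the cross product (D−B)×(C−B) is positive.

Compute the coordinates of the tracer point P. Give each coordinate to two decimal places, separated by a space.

-0.70 2.76

A=(0,0), D=(9.00,0)
B = A + 1.00·(cos328°, sin328°) = (0.8480, -0.5299)
|BD| = 8.1692
circle(B,9.00) ∩ circle(D,7.00): a=6.0432, h=6.6693
  candidates: C₊=(6.4459,6.5174) cross=54.483; C₋=(7.3111,-6.7932) cross=-54.483
  mode + wants cross > 0 → take C=(6.4459,6.5174) (cross=54.483)
ex = (C−B)/|BC| = (0.6220,0.7830); ey = (-0.7830,0.6220)
P = B + 1.61·ex + 3.26·ey = (-0.7033,2.7584)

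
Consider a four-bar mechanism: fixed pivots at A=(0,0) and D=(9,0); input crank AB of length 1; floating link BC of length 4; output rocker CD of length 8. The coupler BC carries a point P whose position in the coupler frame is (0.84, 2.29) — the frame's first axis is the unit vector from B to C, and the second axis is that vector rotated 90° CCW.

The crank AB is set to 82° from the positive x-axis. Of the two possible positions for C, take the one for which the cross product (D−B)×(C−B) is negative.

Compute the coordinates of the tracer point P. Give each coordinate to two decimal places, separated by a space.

A=(0,0), D=(9.00,0)
B = A + 1.00·(cos82°, sin82°) = (0.1392, 0.9903)
|BD| = 8.9160
circle(B,4.00) ∩ circle(D,8.00): a=1.7662, h=3.5889
  candidates: C₊=(2.2931,4.3608) cross=31.999; C₋=(1.4958,-2.7726) cross=-31.999
  mode - wants cross < 0 → take C=(1.4958,-2.7726) (cross=-31.999)
ex = (C−B)/|BC| = (0.3392,-0.9407); ey = (0.9407,0.3392)
P = B + 0.84·ex + 2.29·ey = (2.5783,0.9767)

2.58 0.98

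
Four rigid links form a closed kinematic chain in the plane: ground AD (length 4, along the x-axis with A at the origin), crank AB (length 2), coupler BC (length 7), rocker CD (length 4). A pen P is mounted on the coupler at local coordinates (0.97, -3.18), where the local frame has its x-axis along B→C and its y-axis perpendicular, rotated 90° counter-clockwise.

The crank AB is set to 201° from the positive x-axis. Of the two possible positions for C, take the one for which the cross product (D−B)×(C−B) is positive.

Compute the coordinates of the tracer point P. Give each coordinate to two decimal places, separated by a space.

A=(0,0), D=(4.00,0)
B = A + 2.00·(cos201°, sin201°) = (-1.8672, -0.7167)
|BD| = 5.9108
circle(B,7.00) ∩ circle(D,4.00): a=5.7469, h=3.9966
  candidates: C₊=(3.3527,3.9473) cross=23.623; C₋=(4.3220,-3.9870) cross=-23.623
  mode + wants cross > 0 → take C=(3.3527,3.9473) (cross=23.623)
ex = (C−B)/|BC| = (0.7457,0.6663); ey = (-0.6663,0.7457)
P = B + 0.97·ex + -3.18·ey = (0.9750,-2.4417)

0.97 -2.44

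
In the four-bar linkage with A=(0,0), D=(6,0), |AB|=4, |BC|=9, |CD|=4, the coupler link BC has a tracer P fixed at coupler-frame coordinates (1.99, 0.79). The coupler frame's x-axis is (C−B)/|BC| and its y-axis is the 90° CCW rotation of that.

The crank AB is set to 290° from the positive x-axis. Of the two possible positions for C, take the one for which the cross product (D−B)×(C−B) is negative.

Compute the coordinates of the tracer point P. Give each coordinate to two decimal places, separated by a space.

3.00 -2.38

A=(0,0), D=(6.00,0)
B = A + 4.00·(cos290°, sin290°) = (1.3681, -3.7588)
|BD| = 5.9652
circle(B,9.00) ∩ circle(D,4.00): a=8.4309, h=3.1496
  candidates: C₊=(5.9300,3.9994) cross=18.788; C₋=(9.8993,-0.8920) cross=-18.788
  mode - wants cross < 0 → take C=(9.8993,-0.8920) (cross=-18.788)
ex = (C−B)/|BC| = (0.9479,0.3185); ey = (-0.3185,0.9479)
P = B + 1.99·ex + 0.79·ey = (3.0028,-2.3760)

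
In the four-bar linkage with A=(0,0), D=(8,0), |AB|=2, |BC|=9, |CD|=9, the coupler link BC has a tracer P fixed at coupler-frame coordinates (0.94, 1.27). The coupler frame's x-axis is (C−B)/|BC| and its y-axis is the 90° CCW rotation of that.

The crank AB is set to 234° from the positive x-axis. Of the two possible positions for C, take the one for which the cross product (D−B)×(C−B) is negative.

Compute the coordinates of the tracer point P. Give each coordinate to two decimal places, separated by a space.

0.40 -1.49

A=(0,0), D=(8.00,0)
B = A + 2.00·(cos234°, sin234°) = (-1.1756, -1.6180)
|BD| = 9.3171
circle(B,9.00) ∩ circle(D,9.00): a=4.6586, h=7.7005
  candidates: C₊=(2.0749,6.7745) cross=71.747; C₋=(4.7495,-8.3925) cross=-71.747
  mode - wants cross < 0 → take C=(4.7495,-8.3925) (cross=-71.747)
ex = (C−B)/|BC| = (0.6583,-0.7527); ey = (0.7527,0.6583)
P = B + 0.94·ex + 1.27·ey = (0.3992,-1.4895)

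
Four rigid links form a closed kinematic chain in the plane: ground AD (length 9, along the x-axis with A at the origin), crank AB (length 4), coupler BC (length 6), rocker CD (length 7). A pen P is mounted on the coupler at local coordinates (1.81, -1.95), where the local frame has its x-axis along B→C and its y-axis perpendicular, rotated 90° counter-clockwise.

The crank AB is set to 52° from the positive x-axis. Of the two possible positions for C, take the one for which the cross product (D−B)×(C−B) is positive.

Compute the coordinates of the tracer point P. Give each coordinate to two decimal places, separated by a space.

A=(0,0), D=(9.00,0)
B = A + 4.00·(cos52°, sin52°) = (2.4626, 3.1520)
|BD| = 7.2576
circle(B,6.00) ∩ circle(D,7.00): a=2.7332, h=5.3413
  candidates: C₊=(7.2444,6.7763) cross=38.765; C₋=(2.6048,-2.8463) cross=-38.765
  mode + wants cross > 0 → take C=(7.2444,6.7763) (cross=38.765)
ex = (C−B)/|BC| = (0.7970,0.6040); ey = (-0.6040,0.7970)
P = B + 1.81·ex + -1.95·ey = (5.0830,2.6913)

5.08 2.69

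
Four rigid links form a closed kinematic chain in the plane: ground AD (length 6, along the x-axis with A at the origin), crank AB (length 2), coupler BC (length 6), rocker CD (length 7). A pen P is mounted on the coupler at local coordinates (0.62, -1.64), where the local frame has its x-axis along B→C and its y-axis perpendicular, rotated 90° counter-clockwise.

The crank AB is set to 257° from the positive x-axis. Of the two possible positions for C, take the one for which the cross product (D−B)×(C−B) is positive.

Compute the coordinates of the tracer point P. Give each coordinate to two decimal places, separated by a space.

A=(0,0), D=(6.00,0)
B = A + 2.00·(cos257°, sin257°) = (-0.4499, -1.9487)
|BD| = 6.7379
circle(B,6.00) ∩ circle(D,7.00): a=2.4042, h=5.4972
  candidates: C₊=(0.2617,4.0089) cross=37.040; C₋=(3.4415,-6.5157) cross=-37.040
  mode + wants cross > 0 → take C=(0.2617,4.0089) (cross=37.040)
ex = (C−B)/|BC| = (0.1186,0.9929); ey = (-0.9929,0.1186)
P = B + 0.62·ex + -1.64·ey = (1.2521,-1.5276)

1.25 -1.53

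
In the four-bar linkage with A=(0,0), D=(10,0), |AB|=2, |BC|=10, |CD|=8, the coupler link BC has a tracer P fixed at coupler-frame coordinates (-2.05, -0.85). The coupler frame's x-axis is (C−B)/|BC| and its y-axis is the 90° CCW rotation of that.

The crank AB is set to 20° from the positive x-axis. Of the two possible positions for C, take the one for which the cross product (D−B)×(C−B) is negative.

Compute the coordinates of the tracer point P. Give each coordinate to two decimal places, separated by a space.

0.03 1.90

A=(0,0), D=(10.00,0)
B = A + 2.00·(cos20°, sin20°) = (1.8794, 0.6840)
|BD| = 8.1494
circle(B,10.00) ∩ circle(D,8.00): a=6.2834, h=7.7794
  candidates: C₊=(8.7936,7.9085) cross=63.397; C₋=(7.4877,-7.5953) cross=-63.397
  mode - wants cross < 0 → take C=(7.4877,-7.5953) (cross=-63.397)
ex = (C−B)/|BC| = (0.5608,-0.8279); ey = (0.8279,0.5608)
P = B + -2.05·ex + -0.85·ey = (0.0259,1.9046)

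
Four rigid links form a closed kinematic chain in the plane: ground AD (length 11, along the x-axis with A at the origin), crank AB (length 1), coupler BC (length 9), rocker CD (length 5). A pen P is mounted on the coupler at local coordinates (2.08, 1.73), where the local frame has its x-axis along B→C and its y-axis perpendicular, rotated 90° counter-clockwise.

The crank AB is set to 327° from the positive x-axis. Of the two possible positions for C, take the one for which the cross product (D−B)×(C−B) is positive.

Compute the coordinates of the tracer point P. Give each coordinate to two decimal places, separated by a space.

1.66 2.03

A=(0,0), D=(11.00,0)
B = A + 1.00·(cos327°, sin327°) = (0.8387, -0.5446)
|BD| = 10.1759
circle(B,9.00) ∩ circle(D,5.00): a=7.8396, h=4.4206
  candidates: C₊=(8.4304,4.2892) cross=44.983; C₋=(8.9036,-4.5393) cross=-44.983
  mode + wants cross > 0 → take C=(8.4304,4.2892) (cross=44.983)
ex = (C−B)/|BC| = (0.8435,0.5371); ey = (-0.5371,0.8435)
P = B + 2.08·ex + 1.73·ey = (1.6640,2.0318)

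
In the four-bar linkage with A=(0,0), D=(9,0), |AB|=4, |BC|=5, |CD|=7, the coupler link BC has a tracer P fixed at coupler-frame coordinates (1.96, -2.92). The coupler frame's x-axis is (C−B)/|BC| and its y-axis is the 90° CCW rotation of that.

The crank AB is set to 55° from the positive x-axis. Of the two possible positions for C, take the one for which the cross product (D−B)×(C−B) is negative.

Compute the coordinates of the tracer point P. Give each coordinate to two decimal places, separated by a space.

A=(0,0), D=(9.00,0)
B = A + 4.00·(cos55°, sin55°) = (2.2943, 3.2766)
|BD| = 7.4634
circle(B,5.00) ∩ circle(D,7.00): a=2.1239, h=4.5265
  candidates: C₊=(6.1898,6.4111) cross=33.783; C₋=(2.2153,-1.7228) cross=-33.783
  mode - wants cross < 0 → take C=(2.2153,-1.7228) (cross=-33.783)
ex = (C−B)/|BC| = (-0.0158,-0.9999); ey = (0.9999,-0.0158)
P = B + 1.96·ex + -2.92·ey = (-0.6563,1.3630)

-0.66 1.36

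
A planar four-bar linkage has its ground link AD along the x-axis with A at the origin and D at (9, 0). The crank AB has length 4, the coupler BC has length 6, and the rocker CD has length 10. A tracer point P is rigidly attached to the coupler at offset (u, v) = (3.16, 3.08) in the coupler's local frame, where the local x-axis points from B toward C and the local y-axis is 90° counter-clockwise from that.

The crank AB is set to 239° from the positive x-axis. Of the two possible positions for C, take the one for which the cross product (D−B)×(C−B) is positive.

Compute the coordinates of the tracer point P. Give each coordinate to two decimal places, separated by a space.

A=(0,0), D=(9.00,0)
B = A + 4.00·(cos239°, sin239°) = (-2.0602, -3.4287)
|BD| = 11.5794
circle(B,6.00) ∩ circle(D,10.00): a=3.0262, h=5.1809
  candidates: C₊=(-0.7038,2.4160) cross=59.992; C₋=(2.3644,-7.4812) cross=-59.992
  mode + wants cross > 0 → take C=(-0.7038,2.4160) (cross=59.992)
ex = (C−B)/|BC| = (0.2261,0.9741); ey = (-0.9741,0.2261)
P = B + 3.16·ex + 3.08·ey = (-4.3461,0.3458)

-4.35 0.35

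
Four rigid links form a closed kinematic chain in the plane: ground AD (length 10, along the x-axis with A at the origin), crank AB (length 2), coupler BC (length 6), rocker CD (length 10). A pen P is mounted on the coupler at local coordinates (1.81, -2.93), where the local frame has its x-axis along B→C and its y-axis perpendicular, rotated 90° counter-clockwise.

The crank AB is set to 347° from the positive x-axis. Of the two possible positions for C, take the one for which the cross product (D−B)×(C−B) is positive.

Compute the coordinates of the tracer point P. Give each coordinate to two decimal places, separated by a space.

A=(0,0), D=(10.00,0)
B = A + 2.00·(cos347°, sin347°) = (1.9487, -0.4499)
|BD| = 8.0638
circle(B,6.00) ∩ circle(D,10.00): a=0.0636, h=5.9997
  candidates: C₊=(1.6775,5.5440) cross=48.380; C₋=(2.3469,-6.4367) cross=-48.380
  mode + wants cross > 0 → take C=(1.6775,5.5440) (cross=48.380)
ex = (C−B)/|BC| = (-0.0452,0.9990); ey = (-0.9990,-0.0452)
P = B + 1.81·ex + -2.93·ey = (4.7939,1.4907)

4.79 1.49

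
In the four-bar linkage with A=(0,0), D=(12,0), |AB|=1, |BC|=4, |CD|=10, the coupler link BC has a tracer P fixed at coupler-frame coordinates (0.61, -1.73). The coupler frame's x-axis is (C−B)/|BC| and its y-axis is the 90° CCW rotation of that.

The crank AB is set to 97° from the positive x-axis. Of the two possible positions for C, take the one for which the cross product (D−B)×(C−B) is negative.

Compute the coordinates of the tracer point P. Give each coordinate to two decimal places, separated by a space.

A=(0,0), D=(12.00,0)
B = A + 1.00·(cos97°, sin97°) = (-0.1219, 0.9925)
|BD| = 12.1624
circle(B,4.00) ∩ circle(D,10.00): a=2.6280, h=3.0156
  candidates: C₊=(2.7434,3.7836) cross=36.677; C₋=(2.2512,-2.2275) cross=-36.677
  mode - wants cross < 0 → take C=(2.2512,-2.2275) (cross=-36.677)
ex = (C−B)/|BC| = (0.5933,-0.8050); ey = (0.8050,0.5933)
P = B + 0.61·ex + -1.73·ey = (-1.1526,-0.5249)

-1.15 -0.52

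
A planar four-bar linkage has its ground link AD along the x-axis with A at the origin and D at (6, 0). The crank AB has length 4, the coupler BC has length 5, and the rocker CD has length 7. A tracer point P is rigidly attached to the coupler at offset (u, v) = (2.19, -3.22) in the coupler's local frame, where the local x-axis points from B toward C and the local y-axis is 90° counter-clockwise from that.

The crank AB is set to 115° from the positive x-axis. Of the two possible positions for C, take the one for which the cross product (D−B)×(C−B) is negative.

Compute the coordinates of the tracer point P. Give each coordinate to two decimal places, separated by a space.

-4.51 0.94

A=(0,0), D=(6.00,0)
B = A + 4.00·(cos115°, sin115°) = (-1.6905, 3.6252)
|BD| = 8.5021
circle(B,5.00) ∩ circle(D,7.00): a=2.8396, h=4.1154
  candidates: C₊=(2.6329,6.1370) cross=34.990; C₋=(-0.8767,-1.3081) cross=-34.990
  mode - wants cross < 0 → take C=(-0.8767,-1.3081) (cross=-34.990)
ex = (C−B)/|BC| = (0.1628,-0.9867); ey = (0.9867,0.1628)
P = B + 2.19·ex + -3.22·ey = (-4.5111,0.9404)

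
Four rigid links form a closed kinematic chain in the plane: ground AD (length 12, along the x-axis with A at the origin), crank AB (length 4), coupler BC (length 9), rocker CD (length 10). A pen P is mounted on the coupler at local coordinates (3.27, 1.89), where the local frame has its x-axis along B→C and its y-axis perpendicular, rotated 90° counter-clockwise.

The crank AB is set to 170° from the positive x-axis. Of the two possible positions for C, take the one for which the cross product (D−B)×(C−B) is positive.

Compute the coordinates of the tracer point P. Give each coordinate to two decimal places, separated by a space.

-2.19 4.04

A=(0,0), D=(12.00,0)
B = A + 4.00·(cos170°, sin170°) = (-3.9392, 0.6946)
|BD| = 15.9544
circle(B,9.00) ∩ circle(D,10.00): a=7.3817, h=5.1488
  candidates: C₊=(3.6597,5.5171) cross=82.146; C₋=(3.2113,-4.7707) cross=-82.146
  mode + wants cross > 0 → take C=(3.6597,5.5171) (cross=82.146)
ex = (C−B)/|BC| = (0.8443,0.5358); ey = (-0.5358,0.8443)
P = B + 3.27·ex + 1.89·ey = (-2.1910,4.0425)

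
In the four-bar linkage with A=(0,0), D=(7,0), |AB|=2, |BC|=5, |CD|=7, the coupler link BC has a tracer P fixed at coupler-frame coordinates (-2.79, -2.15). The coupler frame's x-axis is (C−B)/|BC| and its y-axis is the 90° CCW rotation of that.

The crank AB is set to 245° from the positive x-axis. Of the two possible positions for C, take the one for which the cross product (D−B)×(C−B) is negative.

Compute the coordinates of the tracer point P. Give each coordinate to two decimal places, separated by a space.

A=(0,0), D=(7.00,0)
B = A + 2.00·(cos245°, sin245°) = (-0.8452, -1.8126)
|BD| = 8.0519
circle(B,5.00) ∩ circle(D,7.00): a=2.5356, h=4.3094
  candidates: C₊=(0.6552,2.9569) cross=34.699; C₋=(2.5954,-5.4406) cross=-34.699
  mode - wants cross < 0 → take C=(2.5954,-5.4406) (cross=-34.699)
ex = (C−B)/|BC| = (0.6881,-0.7256); ey = (0.7256,0.6881)
P = B + -2.79·ex + -2.15·ey = (-4.3251,-1.2677)

-4.33 -1.27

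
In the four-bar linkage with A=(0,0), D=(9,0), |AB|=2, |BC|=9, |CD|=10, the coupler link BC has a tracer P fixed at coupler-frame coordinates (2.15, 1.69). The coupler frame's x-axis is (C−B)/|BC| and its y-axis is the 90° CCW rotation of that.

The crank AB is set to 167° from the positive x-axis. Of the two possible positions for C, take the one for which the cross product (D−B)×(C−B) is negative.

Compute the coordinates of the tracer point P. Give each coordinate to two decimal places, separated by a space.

A=(0,0), D=(9.00,0)
B = A + 2.00·(cos167°, sin167°) = (-1.9487, 0.4499)
|BD| = 10.9580
circle(B,9.00) ∩ circle(D,10.00): a=4.6120, h=7.7285
  candidates: C₊=(2.9767,7.9825) cross=84.688; C₋=(2.3421,-7.4614) cross=-84.688
  mode - wants cross < 0 → take C=(2.3421,-7.4614) (cross=-84.688)
ex = (C−B)/|BC| = (0.4768,-0.8790); ey = (0.8790,0.4768)
P = B + 2.15·ex + 1.69·ey = (0.5619,-0.6343)

0.56 -0.63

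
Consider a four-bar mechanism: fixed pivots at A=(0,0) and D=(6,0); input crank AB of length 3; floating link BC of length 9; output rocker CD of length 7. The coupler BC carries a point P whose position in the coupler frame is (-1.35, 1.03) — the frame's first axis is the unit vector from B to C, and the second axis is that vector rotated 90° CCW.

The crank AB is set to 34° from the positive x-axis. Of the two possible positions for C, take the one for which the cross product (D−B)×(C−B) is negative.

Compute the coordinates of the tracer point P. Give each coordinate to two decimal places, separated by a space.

A=(0,0), D=(6.00,0)
B = A + 3.00·(cos34°, sin34°) = (2.4871, 1.6776)
|BD| = 3.8929
circle(B,9.00) ∩ circle(D,7.00): a=6.0565, h=6.6572
  candidates: C₊=(10.8212,5.0750) cross=25.916; C₋=(5.0836,-6.9398) cross=-25.916
  mode - wants cross < 0 → take C=(5.0836,-6.9398) (cross=-25.916)
ex = (C−B)/|BC| = (0.2885,-0.9575); ey = (0.9575,0.2885)
P = B + -1.35·ex + 1.03·ey = (3.0838,3.2673)

3.08 3.27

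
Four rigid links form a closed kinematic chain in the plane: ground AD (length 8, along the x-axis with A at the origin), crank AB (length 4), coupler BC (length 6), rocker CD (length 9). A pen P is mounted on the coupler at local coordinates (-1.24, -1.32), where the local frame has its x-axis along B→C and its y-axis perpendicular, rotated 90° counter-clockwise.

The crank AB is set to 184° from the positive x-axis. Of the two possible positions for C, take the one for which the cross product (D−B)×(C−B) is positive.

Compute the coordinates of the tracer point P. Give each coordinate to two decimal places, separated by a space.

A=(0,0), D=(8.00,0)
B = A + 4.00·(cos184°, sin184°) = (-3.9903, -0.2790)
|BD| = 11.9935
circle(B,6.00) ∩ circle(D,9.00): a=4.1207, h=4.3611
  candidates: C₊=(0.0279,4.1768) cross=52.305; C₋=(0.2308,-4.5431) cross=-52.305
  mode + wants cross > 0 → take C=(0.0279,4.1768) (cross=52.305)
ex = (C−B)/|BC| = (0.6697,0.7426); ey = (-0.7426,0.6697)
P = B + -1.24·ex + -1.32·ey = (-3.8404,-2.0839)

-3.84 -2.08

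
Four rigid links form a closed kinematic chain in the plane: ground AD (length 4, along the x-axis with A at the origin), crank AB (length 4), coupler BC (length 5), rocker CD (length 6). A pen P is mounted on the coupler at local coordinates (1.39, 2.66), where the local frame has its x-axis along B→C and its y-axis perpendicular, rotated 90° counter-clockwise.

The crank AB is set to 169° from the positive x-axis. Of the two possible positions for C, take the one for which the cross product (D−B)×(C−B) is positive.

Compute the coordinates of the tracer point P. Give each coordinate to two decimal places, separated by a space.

A=(0,0), D=(4.00,0)
B = A + 4.00·(cos169°, sin169°) = (-3.9265, 0.7632)
|BD| = 7.9632
circle(B,5.00) ∩ circle(D,6.00): a=3.2909, h=3.7643
  candidates: C₊=(-0.2900,4.1948) cross=29.976; C₋=(-1.0115,-3.2992) cross=-29.976
  mode + wants cross > 0 → take C=(-0.2900,4.1948) (cross=29.976)
ex = (C−B)/|BC| = (0.7273,0.6863); ey = (-0.6863,0.7273)
P = B + 1.39·ex + 2.66·ey = (-4.7411,3.6518)

-4.74 3.65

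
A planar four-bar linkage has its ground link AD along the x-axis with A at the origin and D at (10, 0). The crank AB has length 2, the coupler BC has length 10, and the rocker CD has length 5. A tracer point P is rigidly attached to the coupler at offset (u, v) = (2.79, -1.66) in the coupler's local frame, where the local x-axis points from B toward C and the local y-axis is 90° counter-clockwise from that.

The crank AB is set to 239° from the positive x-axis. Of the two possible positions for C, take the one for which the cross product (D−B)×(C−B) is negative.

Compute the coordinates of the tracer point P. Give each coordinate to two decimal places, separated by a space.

A=(0,0), D=(10.00,0)
B = A + 2.00·(cos239°, sin239°) = (-1.0301, -1.7143)
|BD| = 11.1625
circle(B,10.00) ∩ circle(D,5.00): a=8.9407, h=4.4792
  candidates: C₊=(7.1166,4.0849) cross=50.000; C₋=(8.4925,-4.7673) cross=-50.000
  mode - wants cross < 0 → take C=(8.4925,-4.7673) (cross=-50.000)
ex = (C−B)/|BC| = (0.9523,-0.3053); ey = (0.3053,0.9523)
P = B + 2.79·ex + -1.66·ey = (1.1199,-4.1469)

1.12 -4.15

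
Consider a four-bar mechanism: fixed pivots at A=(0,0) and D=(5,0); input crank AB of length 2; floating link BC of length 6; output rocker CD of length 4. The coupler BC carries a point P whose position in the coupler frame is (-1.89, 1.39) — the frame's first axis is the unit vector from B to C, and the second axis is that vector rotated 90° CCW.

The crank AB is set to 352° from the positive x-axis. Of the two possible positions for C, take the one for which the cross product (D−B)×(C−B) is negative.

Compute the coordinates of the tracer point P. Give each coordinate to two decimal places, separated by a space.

A=(0,0), D=(5.00,0)
B = A + 2.00·(cos352°, sin352°) = (1.9805, -0.2783)
|BD| = 3.0323
circle(B,6.00) ∩ circle(D,4.00): a=4.8140, h=3.5813
  candidates: C₊=(6.4455,3.7297) cross=10.859; C₋=(7.1029,-3.4026) cross=-10.859
  mode - wants cross < 0 → take C=(7.1029,-3.4026) (cross=-10.859)
ex = (C−B)/|BC| = (0.8537,-0.5207); ey = (0.5207,0.8537)
P = B + -1.89·ex + 1.39·ey = (1.0908,1.8925)

1.09 1.89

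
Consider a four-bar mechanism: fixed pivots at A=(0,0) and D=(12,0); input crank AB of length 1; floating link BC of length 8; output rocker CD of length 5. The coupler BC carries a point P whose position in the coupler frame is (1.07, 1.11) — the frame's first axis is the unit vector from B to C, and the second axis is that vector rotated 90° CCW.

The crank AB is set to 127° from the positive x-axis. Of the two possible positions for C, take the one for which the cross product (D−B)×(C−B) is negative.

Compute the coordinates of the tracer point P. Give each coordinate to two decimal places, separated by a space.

A=(0,0), D=(12.00,0)
B = A + 1.00·(cos127°, sin127°) = (-0.6018, 0.7986)
|BD| = 12.6271
circle(B,8.00) ∩ circle(D,5.00): a=7.8578, h=1.5014
  candidates: C₊=(7.3353,1.8001) cross=18.959; C₋=(7.1453,-1.1968) cross=-18.959
  mode - wants cross < 0 → take C=(7.1453,-1.1968) (cross=-18.959)
ex = (C−B)/|BC| = (0.9684,-0.2494); ey = (0.2494,0.9684)
P = B + 1.07·ex + 1.11·ey = (0.7112,1.6067)

0.71 1.61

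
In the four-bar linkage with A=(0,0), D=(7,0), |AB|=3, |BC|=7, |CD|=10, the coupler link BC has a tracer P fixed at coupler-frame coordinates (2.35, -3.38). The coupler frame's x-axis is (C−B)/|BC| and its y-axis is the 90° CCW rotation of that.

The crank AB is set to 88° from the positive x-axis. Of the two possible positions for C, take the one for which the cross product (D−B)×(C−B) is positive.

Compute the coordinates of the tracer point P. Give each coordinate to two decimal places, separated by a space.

4.18 3.59

A=(0,0), D=(7.00,0)
B = A + 3.00·(cos88°, sin88°) = (0.1047, 2.9982)
|BD| = 7.5189
circle(B,7.00) ∩ circle(D,10.00): a=0.3680, h=6.9903
  candidates: C₊=(3.2296,9.2620) cross=52.560; C₋=(-2.3452,-3.5591) cross=-52.560
  mode + wants cross > 0 → take C=(3.2296,9.2620) (cross=52.560)
ex = (C−B)/|BC| = (0.4464,0.8948); ey = (-0.8948,0.4464)
P = B + 2.35·ex + -3.38·ey = (4.1783,3.5921)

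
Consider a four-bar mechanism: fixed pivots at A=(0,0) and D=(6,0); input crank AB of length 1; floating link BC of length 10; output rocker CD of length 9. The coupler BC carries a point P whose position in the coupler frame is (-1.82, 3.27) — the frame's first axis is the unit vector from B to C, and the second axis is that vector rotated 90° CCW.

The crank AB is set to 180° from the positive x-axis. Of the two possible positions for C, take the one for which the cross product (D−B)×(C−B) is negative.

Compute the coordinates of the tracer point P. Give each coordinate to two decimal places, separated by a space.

A=(0,0), D=(6.00,0)
B = A + 1.00·(cos180°, sin180°) = (-1.0000, 0.0000)
|BD| = 7.0000
circle(B,10.00) ∩ circle(D,9.00): a=4.8571, h=8.7412
  candidates: C₊=(3.8571,8.7412) cross=61.188; C₋=(3.8571,-8.7412) cross=-61.188
  mode - wants cross < 0 → take C=(3.8571,-8.7412) (cross=-61.188)
ex = (C−B)/|BC| = (0.4857,-0.8741); ey = (0.8741,0.4857)
P = B + -1.82·ex + 3.27·ey = (0.9744,3.1792)

0.97 3.18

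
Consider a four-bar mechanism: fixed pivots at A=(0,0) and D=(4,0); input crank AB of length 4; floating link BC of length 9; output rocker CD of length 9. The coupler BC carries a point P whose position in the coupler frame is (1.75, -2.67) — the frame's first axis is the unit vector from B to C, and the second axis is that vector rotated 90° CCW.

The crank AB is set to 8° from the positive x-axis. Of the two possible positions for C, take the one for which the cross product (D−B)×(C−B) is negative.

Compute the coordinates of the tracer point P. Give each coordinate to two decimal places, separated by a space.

A=(0,0), D=(4.00,0)
B = A + 4.00·(cos8°, sin8°) = (3.9611, 0.5567)
|BD| = 0.5581
circle(B,9.00) ∩ circle(D,9.00): a=0.2790, h=8.9957
  candidates: C₊=(12.9543,0.9059) cross=5.020; C₋=(-4.9932,-0.3492) cross=-5.020
  mode - wants cross < 0 → take C=(-4.9932,-0.3492) (cross=-5.020)
ex = (C−B)/|BC| = (-0.9949,-0.1007); ey = (0.1007,-0.9949)
P = B + 1.75·ex + -2.67·ey = (1.9512,3.0370)

1.95 3.04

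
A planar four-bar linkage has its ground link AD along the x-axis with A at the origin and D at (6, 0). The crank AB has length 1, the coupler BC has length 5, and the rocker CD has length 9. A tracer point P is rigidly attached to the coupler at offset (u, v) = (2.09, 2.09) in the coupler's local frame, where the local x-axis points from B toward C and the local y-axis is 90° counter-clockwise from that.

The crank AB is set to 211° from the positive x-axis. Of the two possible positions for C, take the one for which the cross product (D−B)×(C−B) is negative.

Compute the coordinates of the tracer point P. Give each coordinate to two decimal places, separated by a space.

A=(0,0), D=(6.00,0)
B = A + 1.00·(cos211°, sin211°) = (-0.8572, -0.5150)
|BD| = 6.8765
circle(B,5.00) ∩ circle(D,9.00): a=-0.6336, h=4.9597
  candidates: C₊=(-1.8605,4.3833) cross=34.105; C₋=(-1.1175,-5.5083) cross=-34.105
  mode - wants cross < 0 → take C=(-1.1175,-5.5083) (cross=-34.105)
ex = (C−B)/|BC| = (-0.0521,-0.9986); ey = (0.9986,-0.0521)
P = B + 2.09·ex + 2.09·ey = (1.1212,-2.7110)

1.12 -2.71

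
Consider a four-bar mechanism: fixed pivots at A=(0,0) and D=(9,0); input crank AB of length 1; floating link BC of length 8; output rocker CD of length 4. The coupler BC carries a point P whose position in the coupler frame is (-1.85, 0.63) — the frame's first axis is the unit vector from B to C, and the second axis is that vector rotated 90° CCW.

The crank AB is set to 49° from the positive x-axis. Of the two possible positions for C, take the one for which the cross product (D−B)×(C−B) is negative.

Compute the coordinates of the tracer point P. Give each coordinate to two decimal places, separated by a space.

-0.54 2.30

A=(0,0), D=(9.00,0)
B = A + 1.00·(cos49°, sin49°) = (0.6561, 0.7547)
|BD| = 8.3780
circle(B,8.00) ∩ circle(D,4.00): a=7.0536, h=3.7744
  candidates: C₊=(8.0210,3.8784) cross=31.622; C₋=(7.3410,-3.6398) cross=-31.622
  mode - wants cross < 0 → take C=(7.3410,-3.6398) (cross=-31.622)
ex = (C−B)/|BC| = (0.8356,-0.5493); ey = (0.5493,0.8356)
P = B + -1.85·ex + 0.63·ey = (-0.5438,2.2974)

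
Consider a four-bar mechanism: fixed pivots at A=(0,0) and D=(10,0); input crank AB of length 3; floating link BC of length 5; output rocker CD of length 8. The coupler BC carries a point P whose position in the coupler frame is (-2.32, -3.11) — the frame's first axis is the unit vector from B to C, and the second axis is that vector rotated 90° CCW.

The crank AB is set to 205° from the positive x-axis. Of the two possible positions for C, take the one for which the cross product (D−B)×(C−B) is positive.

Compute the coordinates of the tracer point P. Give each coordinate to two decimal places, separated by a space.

A=(0,0), D=(10.00,0)
B = A + 3.00·(cos205°, sin205°) = (-2.7189, -1.2679)
|BD| = 12.7820
circle(B,5.00) ∩ circle(D,8.00): a=4.8654, h=1.1524
  candidates: C₊=(2.0082,0.3614) cross=14.730; C₋=(2.2368,-1.9319) cross=-14.730
  mode + wants cross > 0 → take C=(2.0082,0.3614) (cross=14.730)
ex = (C−B)/|BC| = (0.9454,0.3259); ey = (-0.3259,0.9454)
P = B + -2.32·ex + -3.11·ey = (-3.8989,-4.9641)

-3.90 -4.96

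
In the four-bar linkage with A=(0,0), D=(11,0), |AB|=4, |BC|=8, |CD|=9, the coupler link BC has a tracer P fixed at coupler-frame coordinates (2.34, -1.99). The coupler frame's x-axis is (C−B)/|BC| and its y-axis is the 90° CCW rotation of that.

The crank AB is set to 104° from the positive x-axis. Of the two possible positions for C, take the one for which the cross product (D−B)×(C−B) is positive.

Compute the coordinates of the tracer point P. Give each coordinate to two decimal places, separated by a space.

A=(0,0), D=(11.00,0)
B = A + 4.00·(cos104°, sin104°) = (-0.9677, 3.8812)
|BD| = 12.5813
circle(B,8.00) ∩ circle(D,9.00): a=5.6150, h=5.6984
  candidates: C₊=(6.1314,7.5694) cross=71.693; C₋=(2.6156,-3.2714) cross=-71.693
  mode + wants cross > 0 → take C=(6.1314,7.5694) (cross=71.693)
ex = (C−B)/|BC| = (0.8874,0.4610); ey = (-0.4610,0.8874)
P = B + 2.34·ex + -1.99·ey = (2.0262,3.1941)

2.03 3.19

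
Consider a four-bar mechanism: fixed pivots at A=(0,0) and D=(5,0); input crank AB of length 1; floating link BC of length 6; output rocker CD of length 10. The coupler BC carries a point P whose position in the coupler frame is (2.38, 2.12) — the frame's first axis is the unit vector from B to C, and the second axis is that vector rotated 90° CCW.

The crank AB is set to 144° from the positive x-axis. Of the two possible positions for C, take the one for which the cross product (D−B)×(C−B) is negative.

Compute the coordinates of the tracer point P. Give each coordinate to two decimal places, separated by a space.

-0.22 -2.54

A=(0,0), D=(5.00,0)
B = A + 1.00·(cos144°, sin144°) = (-0.8090, 0.5878)
|BD| = 5.8387
circle(B,6.00) ∩ circle(D,10.00): a=-2.5614, h=5.4258
  candidates: C₊=(-2.8111,6.2439) cross=31.680; C₋=(-3.9036,-4.5526) cross=-31.680
  mode - wants cross < 0 → take C=(-3.9036,-4.5526) (cross=-31.680)
ex = (C−B)/|BC| = (-0.5158,-0.8567); ey = (0.8567,-0.5158)
P = B + 2.38·ex + 2.12·ey = (-0.2203,-2.5447)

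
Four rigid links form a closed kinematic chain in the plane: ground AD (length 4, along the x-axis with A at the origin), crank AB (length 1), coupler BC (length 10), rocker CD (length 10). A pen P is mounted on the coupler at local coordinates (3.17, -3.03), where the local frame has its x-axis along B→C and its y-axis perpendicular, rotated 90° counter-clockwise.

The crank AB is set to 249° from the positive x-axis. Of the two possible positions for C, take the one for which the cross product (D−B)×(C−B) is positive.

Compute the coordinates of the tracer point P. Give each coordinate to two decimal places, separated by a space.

2.71 2.19

A=(0,0), D=(4.00,0)
B = A + 1.00·(cos249°, sin249°) = (-0.3584, -0.9336)
|BD| = 4.4572
circle(B,10.00) ∩ circle(D,10.00): a=2.2286, h=9.7485
  candidates: C₊=(-0.2210,9.0655) cross=43.451; C₋=(3.8627,-9.9991) cross=-43.451
  mode + wants cross > 0 → take C=(-0.2210,9.0655) (cross=43.451)
ex = (C−B)/|BC| = (0.0137,0.9999); ey = (-0.9999,0.0137)
P = B + 3.17·ex + -3.03·ey = (2.7149,2.1945)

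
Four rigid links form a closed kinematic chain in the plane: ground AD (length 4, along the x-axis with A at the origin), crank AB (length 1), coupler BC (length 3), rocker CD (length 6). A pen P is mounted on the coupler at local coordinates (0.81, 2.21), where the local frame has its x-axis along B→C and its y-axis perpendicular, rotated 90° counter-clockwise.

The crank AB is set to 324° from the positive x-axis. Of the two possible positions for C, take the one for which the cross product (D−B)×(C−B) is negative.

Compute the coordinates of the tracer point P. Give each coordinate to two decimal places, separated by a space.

1.71 -2.76

A=(0,0), D=(4.00,0)
B = A + 1.00·(cos324°, sin324°) = (0.8090, -0.5878)
|BD| = 3.2447
circle(B,3.00) ∩ circle(D,6.00): a=-2.5383, h=1.5990
  candidates: C₊=(-1.9770,0.5249) cross=5.188; C₋=(-1.3977,-2.6202) cross=-5.188
  mode - wants cross < 0 → take C=(-1.3977,-2.6202) (cross=-5.188)
ex = (C−B)/|BC| = (-0.7356,-0.6775); ey = (0.6775,-0.7356)
P = B + 0.81·ex + 2.21·ey = (1.7104,-2.7621)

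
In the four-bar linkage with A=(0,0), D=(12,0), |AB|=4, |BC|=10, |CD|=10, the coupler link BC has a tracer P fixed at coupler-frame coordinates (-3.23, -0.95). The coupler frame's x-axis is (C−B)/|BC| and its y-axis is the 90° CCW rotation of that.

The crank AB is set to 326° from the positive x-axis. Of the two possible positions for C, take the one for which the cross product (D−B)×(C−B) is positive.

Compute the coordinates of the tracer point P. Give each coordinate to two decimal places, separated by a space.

A=(0,0), D=(12.00,0)
B = A + 4.00·(cos326°, sin326°) = (3.3162, -2.2368)
|BD| = 8.9673
circle(B,10.00) ∩ circle(D,10.00): a=4.4836, h=8.9385
  candidates: C₊=(5.4285,7.5376) cross=80.154; C₋=(9.8877,-9.7744) cross=-80.154
  mode + wants cross > 0 → take C=(5.4285,7.5376) (cross=80.154)
ex = (C−B)/|BC| = (0.2112,0.9774); ey = (-0.9774,0.2112)
P = B + -3.23·ex + -0.95·ey = (3.5624,-5.5946)

3.56 -5.59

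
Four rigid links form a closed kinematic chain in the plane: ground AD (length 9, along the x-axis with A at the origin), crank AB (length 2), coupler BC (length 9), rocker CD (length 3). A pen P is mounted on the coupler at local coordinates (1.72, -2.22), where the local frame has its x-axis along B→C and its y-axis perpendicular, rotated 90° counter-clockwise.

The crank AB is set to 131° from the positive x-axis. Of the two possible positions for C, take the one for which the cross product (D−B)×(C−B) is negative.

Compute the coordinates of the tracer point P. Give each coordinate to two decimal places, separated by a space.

A=(0,0), D=(9.00,0)
B = A + 2.00·(cos131°, sin131°) = (-1.3121, 1.5094)
|BD| = 10.4220
circle(B,9.00) ∩ circle(D,3.00): a=8.6652, h=2.4318
  candidates: C₊=(7.6140,2.6606) cross=25.344; C₋=(6.9096,-2.1517) cross=-25.344
  mode - wants cross < 0 → take C=(6.9096,-2.1517) (cross=-25.344)
ex = (C−B)/|BC| = (0.9135,-0.4068); ey = (0.4068,0.9135)
P = B + 1.72·ex + -2.22·ey = (-0.6440,-1.2183)

-0.64 -1.22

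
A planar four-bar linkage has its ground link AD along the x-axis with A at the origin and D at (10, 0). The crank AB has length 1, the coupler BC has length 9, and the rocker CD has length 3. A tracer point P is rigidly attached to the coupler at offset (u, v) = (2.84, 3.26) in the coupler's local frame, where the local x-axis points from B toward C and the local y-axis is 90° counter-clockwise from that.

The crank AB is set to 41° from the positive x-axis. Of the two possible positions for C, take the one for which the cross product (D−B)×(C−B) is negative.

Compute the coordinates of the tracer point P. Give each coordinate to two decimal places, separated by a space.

4.64 2.55

A=(0,0), D=(10.00,0)
B = A + 1.00·(cos41°, sin41°) = (0.7547, 0.6561)
|BD| = 9.2685
circle(B,9.00) ∩ circle(D,3.00): a=8.5184, h=2.9047
  candidates: C₊=(9.4573,2.9505) cross=26.922; C₋=(9.0461,-2.8443) cross=-26.922
  mode - wants cross < 0 → take C=(9.0461,-2.8443) (cross=-26.922)
ex = (C−B)/|BC| = (0.9213,-0.3889); ey = (0.3889,0.9213)
P = B + 2.84·ex + 3.26·ey = (4.6390,2.5548)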